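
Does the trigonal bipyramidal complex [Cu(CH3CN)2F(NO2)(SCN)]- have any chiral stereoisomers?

In a trigonal bipyramid the two axial positions differ from the three equatorial ones.
Exhaustive case analysis gives 7 geometric isomers.
Of these, 3 lack any improper symmetry element and so occur as enantiomeric pairs, giving 7 + 3 = 10 stereoisomers in total.

yes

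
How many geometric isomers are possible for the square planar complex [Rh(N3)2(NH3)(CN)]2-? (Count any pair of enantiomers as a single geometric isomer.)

In a square planar complex each vertex has one trans partner and two cis neighbours.
Working through the distinct placements yields 2 geometric isomers: N3 cis; N3 trans.

2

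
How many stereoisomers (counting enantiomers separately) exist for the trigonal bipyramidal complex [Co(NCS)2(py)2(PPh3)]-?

6

A trigonal bipyramid has two axial and three equatorial sites, which are chemically inequivalent.
Systematic enumeration (placing each ligand type in turn and discarding arrangements equivalent by rotation or reflection) gives 5 geometric isomers.
One of these lacks any improper symmetry element and so occurs as an enantiomeric pair, giving 5 + 1 = 6 stereoisomers in total.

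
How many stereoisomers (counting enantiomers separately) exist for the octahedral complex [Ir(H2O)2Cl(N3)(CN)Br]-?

An octahedron has six vertices in three trans pairs; every non-trans pair is cis.
Systematic enumeration (placing each ligand type in turn and discarding arrangements equivalent by rotation or reflection) gives 9 geometric isomers.
Of these, 6 lack any improper symmetry element and so occur as enantiomeric pairs, giving 9 + 6 = 15 stereoisomers in total.

15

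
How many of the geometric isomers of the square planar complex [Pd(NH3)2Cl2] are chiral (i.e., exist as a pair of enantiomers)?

0

In a square planar complex each vertex has one trans partner and two cis neighbours.
Systematic placement gives 2 geometric isomers: NH3 cis; NH3 trans.
Each arrangement has an internal mirror plane or centre of symmetry, so none is chiral.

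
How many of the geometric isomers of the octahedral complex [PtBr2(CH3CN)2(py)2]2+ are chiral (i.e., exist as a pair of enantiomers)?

An octahedron has six vertices in three trans pairs; every non-trans pair is cis.
There are 5 geometric isomers: Br trans, CH3CN trans, py trans; Br trans, CH3CN cis, py cis; Br cis, CH3CN cis, py trans; Br cis, CH3CN cis, py cis (chiral); Br cis, CH3CN trans, py cis.
One of these lacks any improper symmetry element and so occurs as an enantiomeric pair, giving 5 + 1 = 6 stereoisomers in total.

1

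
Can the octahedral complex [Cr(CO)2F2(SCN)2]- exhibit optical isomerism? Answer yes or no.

yes

In an octahedral complex each vertex has one trans partner and four cis neighbours.
Working through the distinct placements yields 5 geometric isomers: CO trans, F trans, SCN trans; CO trans, F cis, SCN cis; CO cis, F cis, SCN trans; CO cis, F cis, SCN cis (chiral); CO cis, F trans, SCN cis.
One of these lacks any improper symmetry element and so occurs as an enantiomeric pair, giving 5 + 1 = 6 stereoisomers in total.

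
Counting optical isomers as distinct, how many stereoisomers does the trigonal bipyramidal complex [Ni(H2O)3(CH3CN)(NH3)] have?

4

There are 4 geometric isomers: CH3CN axial, NH3 equatorial; CH3CN axial, NH3 axial; CH3CN equatorial, NH3 equatorial; CH3CN equatorial, NH3 axial.
Each arrangement has an internal mirror plane or centre of symmetry, so none is chiral.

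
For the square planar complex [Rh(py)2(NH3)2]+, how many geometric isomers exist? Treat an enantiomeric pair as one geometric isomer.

A square has two trans pairs of vertices; adjacent vertices are cis.
The distinct arrangements are (2 in all): py cis; py trans.

2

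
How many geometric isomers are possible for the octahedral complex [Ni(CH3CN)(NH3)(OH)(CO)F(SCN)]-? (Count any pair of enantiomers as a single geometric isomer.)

Systematic enumeration (placing each ligand type in turn and discarding arrangements equivalent by rotation or reflection) gives 15 geometric isomers.

15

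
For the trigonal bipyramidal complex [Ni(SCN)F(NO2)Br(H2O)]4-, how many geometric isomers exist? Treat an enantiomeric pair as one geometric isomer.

10

In a trigonal bipyramid the two axial positions differ from the three equatorial ones.
Systematic enumeration (placing each ligand type in turn and discarding arrangements equivalent by rotation or reflection) gives 10 geometric isomers.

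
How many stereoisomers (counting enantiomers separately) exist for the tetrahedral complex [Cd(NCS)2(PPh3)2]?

In a tetrahedral complex all four positions are equivalent and every pair of ligands is adjacent — there is no cis/trans distinction.
Only one geometric arrangement is possible.

1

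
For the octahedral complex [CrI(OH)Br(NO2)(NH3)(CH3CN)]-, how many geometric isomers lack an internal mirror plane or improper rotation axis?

In an octahedral complex each vertex has one trans partner and four cis neighbours.
Exhaustive case analysis gives 15 geometric isomers.
Of these, 15 lack any improper symmetry element and so occur as enantiomeric pairs, giving 15 + 15 = 30 stereoisomers in total.

15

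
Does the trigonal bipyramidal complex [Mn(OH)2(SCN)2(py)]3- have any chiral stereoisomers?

Exhaustive case analysis gives 5 geometric isomers.
One of these lacks any improper symmetry element and so occurs as an enantiomeric pair, giving 5 + 1 = 6 stereoisomers in total.

yes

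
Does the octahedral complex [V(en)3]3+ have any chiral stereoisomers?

yes

In an octahedral complex each vertex has one trans partner and four cis neighbours.
Each en is bidentate and must span two cis positions.
Only one geometric arrangement is possible; it has no improper symmetry element, so it exists as a pair of enantiomers (2 stereoisomers).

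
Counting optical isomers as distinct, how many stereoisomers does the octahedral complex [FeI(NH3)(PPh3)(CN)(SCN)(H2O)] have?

Exhaustive case analysis gives 15 geometric isomers.
Of these, 15 lack any improper symmetry element and so occur as enantiomeric pairs, giving 15 + 15 = 30 stereoisomers in total.

30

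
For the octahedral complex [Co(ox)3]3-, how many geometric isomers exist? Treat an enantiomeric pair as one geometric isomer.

The six octahedral sites form three mutually perpendicular trans pairs.
Each ox is bidentate and must span two cis positions.
Only one geometric arrangement is possible; it has no improper symmetry element, so it exists as a pair of enantiomers (2 stereoisomers).

1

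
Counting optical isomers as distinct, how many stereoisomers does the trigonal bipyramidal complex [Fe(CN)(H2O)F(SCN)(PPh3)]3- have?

In a trigonal bipyramid the two axial positions differ from the three equatorial ones.
Placing the ligands in turn and identifying arrangements related by rotation or reflection leaves 10 distinct geometric isomers.
Of these, 10 lack any improper symmetry element and so occur as enantiomeric pairs, giving 10 + 10 = 20 stereoisomers in total.

20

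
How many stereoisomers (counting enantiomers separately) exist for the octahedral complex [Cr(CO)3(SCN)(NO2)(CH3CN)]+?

5

The six octahedral sites form three mutually perpendicular trans pairs.
Working through the distinct placements yields 4 geometric isomers: CO mer (3 arrangements); CO fac (chiral).
One of these lacks any improper symmetry element and so occurs as an enantiomeric pair, giving 4 + 1 = 5 stereoisomers in total.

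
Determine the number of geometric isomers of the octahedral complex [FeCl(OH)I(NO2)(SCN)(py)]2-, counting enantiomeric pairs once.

15

In an octahedral complex each vertex has one trans partner and four cis neighbours.
Systematic enumeration (placing each ligand type in turn and discarding arrangements equivalent by rotation or reflection) gives 15 geometric isomers.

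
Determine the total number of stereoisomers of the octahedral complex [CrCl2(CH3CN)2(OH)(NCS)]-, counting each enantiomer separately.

8

The six octahedral sites form three mutually perpendicular trans pairs.
The distinct arrangements are (6 in all): Cl trans, CH3CN trans; Cl cis, CH3CN trans; Cl cis, CH3CN cis (3 arrangements, 2 chiral); Cl trans, CH3CN cis.
Of these, 2 lack any improper symmetry element and so occur as enantiomeric pairs, giving 6 + 2 = 8 stereoisomers in total.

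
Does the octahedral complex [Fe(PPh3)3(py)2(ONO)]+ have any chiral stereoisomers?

The six octahedral sites form three mutually perpendicular trans pairs.
The distinct arrangements are (3 in all): PPh3 mer, py trans; PPh3 fac, py cis; PPh3 mer, py cis.
Each arrangement has an internal mirror plane or centre of symmetry, so none is chiral.

no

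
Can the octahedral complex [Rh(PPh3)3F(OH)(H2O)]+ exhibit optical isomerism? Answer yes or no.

Working through the distinct placements yields 4 geometric isomers: PPh3 mer (3 arrangements); PPh3 fac (chiral).
One of these lacks any improper symmetry element and so occurs as an enantiomeric pair, giving 4 + 1 = 5 stereoisomers in total.

yes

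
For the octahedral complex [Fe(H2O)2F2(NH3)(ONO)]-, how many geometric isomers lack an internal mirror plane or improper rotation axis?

In an octahedral complex each vertex has one trans partner and four cis neighbours.
Systematic placement gives 6 geometric isomers: H2O trans, F trans; H2O cis, F trans; H2O cis, F cis (3 arrangements, 2 chiral); H2O trans, F cis.
Of these, 2 lack any improper symmetry element and so occur as enantiomeric pairs, giving 6 + 2 = 8 stereoisomers in total.

2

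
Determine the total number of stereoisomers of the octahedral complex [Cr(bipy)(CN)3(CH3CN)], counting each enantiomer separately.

The six octahedral sites form three mutually perpendicular trans pairs.
Each bipy is bidentate and must span two cis positions.
Systematic placement gives 2 geometric isomers: CN fac; CN mer.
Each arrangement has an internal mirror plane or centre of symmetry, so none is chiral.

2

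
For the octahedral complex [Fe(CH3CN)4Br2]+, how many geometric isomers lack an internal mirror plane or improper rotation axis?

An octahedron has six vertices in three trans pairs; every non-trans pair is cis.
Working through the distinct placements yields 2 geometric isomers: Br trans; Br cis.
Each arrangement has an internal mirror plane or centre of symmetry, so none is chiral.

0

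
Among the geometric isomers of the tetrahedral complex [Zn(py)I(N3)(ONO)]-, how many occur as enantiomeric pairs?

1

In a tetrahedral complex all four positions are equivalent and every pair of ligands is adjacent — there is no cis/trans distinction.
Only one geometric arrangement is possible; it has no improper symmetry element, so it exists as a pair of enantiomers (2 stereoisomers).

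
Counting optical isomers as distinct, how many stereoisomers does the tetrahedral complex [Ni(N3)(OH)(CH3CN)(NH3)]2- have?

2

All four vertices of a tetrahedron are equivalent and mutually adjacent, so cis/trans isomerism cannot arise.
Only one geometric arrangement is possible; it has no improper symmetry element, so it exists as a pair of enantiomers (2 stereoisomers).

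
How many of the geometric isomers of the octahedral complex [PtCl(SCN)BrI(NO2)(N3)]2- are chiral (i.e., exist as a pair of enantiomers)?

Placing the ligands in turn and identifying arrangements related by rotation or reflection leaves 15 distinct geometric isomers.
Of these, 15 lack any improper symmetry element and so occur as enantiomeric pairs, giving 15 + 15 = 30 stereoisomers in total.

15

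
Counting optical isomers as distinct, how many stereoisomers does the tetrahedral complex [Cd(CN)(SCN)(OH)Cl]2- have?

Only one geometric arrangement is possible; it has no improper symmetry element, so it exists as a pair of enantiomers (2 stereoisomers).

2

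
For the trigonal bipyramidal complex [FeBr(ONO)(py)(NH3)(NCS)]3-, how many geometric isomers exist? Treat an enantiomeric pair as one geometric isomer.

A trigonal bipyramid has two axial and three equatorial sites, which are chemically inequivalent.
Placing the ligands in turn and identifying arrangements related by rotation or reflection leaves 10 distinct geometric isomers.

10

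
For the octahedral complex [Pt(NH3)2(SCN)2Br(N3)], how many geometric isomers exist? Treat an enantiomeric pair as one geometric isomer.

There are 6 geometric isomers: NH3 trans, SCN trans; NH3 cis, SCN cis (3 arrangements, 2 chiral); NH3 cis, SCN trans; NH3 trans, SCN cis.

6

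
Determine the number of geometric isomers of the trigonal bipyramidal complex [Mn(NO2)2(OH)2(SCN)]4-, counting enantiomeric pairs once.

In a trigonal bipyramid the two axial positions differ from the three equatorial ones.
Exhaustive case analysis gives 5 geometric isomers.

5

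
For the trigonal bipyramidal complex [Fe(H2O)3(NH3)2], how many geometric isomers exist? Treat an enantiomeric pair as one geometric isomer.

A trigonal bipyramid has two axial and three equatorial sites, which are chemically inequivalent.
Systematic placement gives 3 geometric isomers: NH3 both equatorial; NH3 one axial, one equatorial; NH3 both axial.

3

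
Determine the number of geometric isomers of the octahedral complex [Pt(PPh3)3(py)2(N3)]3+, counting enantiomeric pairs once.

3

An octahedron has six vertices in three trans pairs; every non-trans pair is cis.
Working through the distinct placements yields 3 geometric isomers: PPh3 mer, py trans; PPh3 fac, py cis; PPh3 mer, py cis.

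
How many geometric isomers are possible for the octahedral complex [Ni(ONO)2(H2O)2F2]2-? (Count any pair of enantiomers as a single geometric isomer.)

Systematic placement gives 5 geometric isomers: ONO trans, H2O trans, F trans; ONO cis, H2O cis, F trans; ONO trans, H2O cis, F cis; ONO cis, H2O cis, F cis (chiral); ONO cis, H2O trans, F cis.

5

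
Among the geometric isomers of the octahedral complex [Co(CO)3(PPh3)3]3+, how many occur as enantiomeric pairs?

0

An octahedron has six vertices in three trans pairs; every non-trans pair is cis.
The distinct arrangements are (2 in all): CO mer; CO fac.
Each arrangement has an internal mirror plane or centre of symmetry, so none is chiral.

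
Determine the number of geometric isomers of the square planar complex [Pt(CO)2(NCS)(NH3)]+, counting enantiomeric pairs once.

2

In a square planar complex each vertex has one trans partner and two cis neighbours.
The distinct arrangements are (2 in all): CO cis; CO trans.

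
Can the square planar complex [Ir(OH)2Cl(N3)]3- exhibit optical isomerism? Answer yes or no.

A square has two trans pairs of vertices; adjacent vertices are cis.
The distinct arrangements are (2 in all): OH cis; OH trans.
Each arrangement has an internal mirror plane or centre of symmetry, so none is chiral.

no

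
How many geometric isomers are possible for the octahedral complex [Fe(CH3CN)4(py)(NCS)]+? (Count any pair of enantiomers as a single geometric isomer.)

2

In an octahedral complex each vertex has one trans partner and four cis neighbours.
Systematic placement gives 2 geometric isomers: py and NCS mutually trans; py and NCS mutually cis.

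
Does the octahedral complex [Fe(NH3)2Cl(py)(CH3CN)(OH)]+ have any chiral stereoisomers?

yes

Systematic enumeration (placing each ligand type in turn and discarding arrangements equivalent by rotation or reflection) gives 9 geometric isomers.
Of these, 6 lack any improper symmetry element and so occur as enantiomeric pairs, giving 9 + 6 = 15 stereoisomers in total.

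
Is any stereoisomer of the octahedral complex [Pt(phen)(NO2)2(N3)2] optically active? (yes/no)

The six octahedral sites form three mutually perpendicular trans pairs.
Each phen is bidentate and must span two cis positions.
The distinct arrangements are (3 in all): NO2 cis, N3 trans; NO2 cis, N3 cis (chiral); NO2 trans, N3 cis.
One of these lacks any improper symmetry element and so occurs as an enantiomeric pair, giving 3 + 1 = 4 stereoisomers in total.

yes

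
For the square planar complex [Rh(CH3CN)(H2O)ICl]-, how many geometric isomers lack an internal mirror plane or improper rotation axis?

A square has two trans pairs of vertices; adjacent vertices are cis.
The distinct arrangements are (3 in all): (CH3CN/H2O trans, Cl/I trans); (CH3CN/I trans, Cl/H2O trans); (CH3CN/Cl trans, H2O/I trans).
Each arrangement has an internal mirror plane or centre of symmetry, so none is chiral.

0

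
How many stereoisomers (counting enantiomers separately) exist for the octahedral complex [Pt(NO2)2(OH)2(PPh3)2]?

6

The six octahedral sites form three mutually perpendicular trans pairs.
There are 5 geometric isomers: NO2 trans, OH trans, PPh3 trans; NO2 trans, OH cis, PPh3 cis; NO2 cis, OH cis, PPh3 trans; NO2 cis, OH cis, PPh3 cis (chiral); NO2 cis, OH trans, PPh3 cis.
One of these lacks any improper symmetry element and so occurs as an enantiomeric pair, giving 5 + 1 = 6 stereoisomers in total.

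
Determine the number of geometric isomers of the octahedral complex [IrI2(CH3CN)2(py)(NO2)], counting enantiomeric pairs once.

6

The six octahedral sites form three mutually perpendicular trans pairs.
Working through the distinct placements yields 6 geometric isomers: I trans, CH3CN trans; I cis, CH3CN trans; I cis, CH3CN cis (3 arrangements, 2 chiral); I trans, CH3CN cis.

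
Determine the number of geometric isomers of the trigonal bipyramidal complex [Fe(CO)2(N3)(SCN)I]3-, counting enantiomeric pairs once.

Systematic enumeration (placing each ligand type in turn and discarding arrangements equivalent by rotation or reflection) gives 7 geometric isomers.

7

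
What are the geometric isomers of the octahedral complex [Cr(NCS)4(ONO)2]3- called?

cis and trans

In an octahedral complex each vertex has one trans partner and four cis neighbours.
The distinct arrangements are (2 in all): ONO trans; ONO cis.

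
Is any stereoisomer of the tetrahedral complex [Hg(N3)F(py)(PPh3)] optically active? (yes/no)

In a tetrahedral complex all four positions are equivalent and every pair of ligands is adjacent — there is no cis/trans distinction.
Only one geometric arrangement is possible; it has no improper symmetry element, so it exists as a pair of enantiomers (2 stereoisomers).

yes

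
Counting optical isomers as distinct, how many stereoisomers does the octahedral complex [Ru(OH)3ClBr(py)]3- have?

5

An octahedron has six vertices in three trans pairs; every non-trans pair is cis.
The distinct arrangements are (4 in all): OH mer (3 arrangements); OH fac (chiral).
One of these lacks any improper symmetry element and so occurs as an enantiomeric pair, giving 4 + 1 = 5 stereoisomers in total.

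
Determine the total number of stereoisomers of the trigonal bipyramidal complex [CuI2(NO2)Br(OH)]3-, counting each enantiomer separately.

10

A trigonal bipyramid has two axial and three equatorial sites, which are chemically inequivalent.
Systematic enumeration (placing each ligand type in turn and discarding arrangements equivalent by rotation or reflection) gives 7 geometric isomers.
Of these, 3 lack any improper symmetry element and so occur as enantiomeric pairs, giving 7 + 3 = 10 stereoisomers in total.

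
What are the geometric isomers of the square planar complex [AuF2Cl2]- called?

cis and trans

Working through the distinct placements yields 2 geometric isomers: F cis; F trans.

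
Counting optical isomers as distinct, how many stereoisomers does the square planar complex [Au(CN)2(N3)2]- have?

2

A square has two trans pairs of vertices; adjacent vertices are cis.
The distinct arrangements are (2 in all): CN cis; CN trans.
Each arrangement has an internal mirror plane or centre of symmetry, so none is chiral.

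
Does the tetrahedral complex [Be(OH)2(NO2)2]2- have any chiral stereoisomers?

no

All four vertices of a tetrahedron are equivalent and mutually adjacent, so cis/trans isomerism cannot arise.
Only one geometric arrangement is possible.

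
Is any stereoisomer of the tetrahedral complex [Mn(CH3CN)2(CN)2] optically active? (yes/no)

no

In a tetrahedral complex all four positions are equivalent and every pair of ligands is adjacent — there is no cis/trans distinction.
Only one geometric arrangement is possible.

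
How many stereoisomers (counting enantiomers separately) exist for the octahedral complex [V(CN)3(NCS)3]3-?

2

The six octahedral sites form three mutually perpendicular trans pairs.
There are 2 geometric isomers: CN mer; CN fac.
Each arrangement has an internal mirror plane or centre of symmetry, so none is chiral.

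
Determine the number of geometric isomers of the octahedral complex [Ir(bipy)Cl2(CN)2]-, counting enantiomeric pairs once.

3

An octahedron has six vertices in three trans pairs; every non-trans pair is cis.
Each bipy is bidentate and must span two cis positions.
There are 3 geometric isomers: Cl cis, CN trans; Cl cis, CN cis (chiral); Cl trans, CN cis.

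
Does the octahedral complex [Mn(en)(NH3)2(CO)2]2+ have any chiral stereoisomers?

An octahedron has six vertices in three trans pairs; every non-trans pair is cis.
Each en is bidentate and must span two cis positions.
Systematic placement gives 3 geometric isomers: NH3 cis, CO trans; NH3 cis, CO cis (chiral); NH3 trans, CO cis.
One of these lacks any improper symmetry element and so occurs as an enantiomeric pair, giving 3 + 1 = 4 stereoisomers in total.

yes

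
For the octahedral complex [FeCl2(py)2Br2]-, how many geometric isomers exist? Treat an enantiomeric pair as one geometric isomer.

5

The six octahedral sites form three mutually perpendicular trans pairs.
There are 5 geometric isomers: Cl trans, py trans, Br trans; Cl cis, py cis, Br trans; Cl cis, py trans, Br cis; Cl cis, py cis, Br cis (chiral); Cl trans, py cis, Br cis.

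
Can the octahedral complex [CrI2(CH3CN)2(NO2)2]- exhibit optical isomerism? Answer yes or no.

Working through the distinct placements yields 5 geometric isomers: I trans, CH3CN trans, NO2 trans; I cis, CH3CN trans, NO2 cis; I cis, CH3CN cis, NO2 trans; I cis, CH3CN cis, NO2 cis (chiral); I trans, CH3CN cis, NO2 cis.
One of these lacks any improper symmetry element and so occurs as an enantiomeric pair, giving 5 + 1 = 6 stereoisomers in total.

yes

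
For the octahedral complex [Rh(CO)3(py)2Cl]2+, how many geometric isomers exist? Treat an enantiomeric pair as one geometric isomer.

In an octahedral complex each vertex has one trans partner and four cis neighbours.
Systematic placement gives 3 geometric isomers: CO mer, py trans; CO mer, py cis; CO fac, py cis.

3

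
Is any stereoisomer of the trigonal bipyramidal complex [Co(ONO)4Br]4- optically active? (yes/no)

A trigonal bipyramid has two axial and three equatorial sites, which are chemically inequivalent.
Working through the distinct placements yields 2 geometric isomers: Br axial; Br equatorial.
Each arrangement has an internal mirror plane or centre of symmetry, so none is chiral.

no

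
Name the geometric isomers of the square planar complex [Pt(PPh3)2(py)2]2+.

In a square planar complex each vertex has one trans partner and two cis neighbours.
Systematic placement gives 2 geometric isomers: PPh3 cis; PPh3 trans.

cis and trans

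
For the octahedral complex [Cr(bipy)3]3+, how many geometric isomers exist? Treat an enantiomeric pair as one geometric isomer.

1

The six octahedral sites form three mutually perpendicular trans pairs.
Each bipy is bidentate and must span two cis positions.
Only one geometric arrangement is possible; it has no improper symmetry element, so it exists as a pair of enantiomers (2 stereoisomers).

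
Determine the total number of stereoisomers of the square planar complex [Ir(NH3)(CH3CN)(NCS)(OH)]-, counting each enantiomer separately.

3

A square has two trans pairs of vertices; adjacent vertices are cis.
The distinct arrangements are (3 in all): (CH3CN/NH3 trans, NCS/OH trans); (CH3CN/OH trans, NCS/NH3 trans); (CH3CN/NCS trans, NH3/OH trans).
Each arrangement has an internal mirror plane or centre of symmetry, so none is chiral.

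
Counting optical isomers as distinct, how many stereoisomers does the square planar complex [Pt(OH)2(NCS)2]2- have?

Working through the distinct placements yields 2 geometric isomers: OH cis; OH trans.
Each arrangement has an internal mirror plane or centre of symmetry, so none is chiral.

2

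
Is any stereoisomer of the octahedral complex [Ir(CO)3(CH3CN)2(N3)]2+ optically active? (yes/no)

no

An octahedron has six vertices in three trans pairs; every non-trans pair is cis.
There are 3 geometric isomers: CO mer, CH3CN trans; CO fac, CH3CN cis; CO mer, CH3CN cis.
Each arrangement has an internal mirror plane or centre of symmetry, so none is chiral.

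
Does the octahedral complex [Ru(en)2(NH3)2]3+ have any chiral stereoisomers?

The six octahedral sites form three mutually perpendicular trans pairs.
Each en is bidentate and must span two cis positions.
Working through the distinct placements yields 2 geometric isomers: NH3 trans; NH3 cis (chiral).
One of these lacks any improper symmetry element and so occurs as an enantiomeric pair, giving 2 + 1 = 3 stereoisomers in total.

yes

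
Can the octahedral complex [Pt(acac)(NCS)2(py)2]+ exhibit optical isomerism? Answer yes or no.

yes

In an octahedral complex each vertex has one trans partner and four cis neighbours.
Each acac is bidentate and must span two cis positions.
There are 3 geometric isomers: NCS trans, py cis; NCS cis, py trans; NCS cis, py cis (chiral).
One of these lacks any improper symmetry element and so occurs as an enantiomeric pair, giving 3 + 1 = 4 stereoisomers in total.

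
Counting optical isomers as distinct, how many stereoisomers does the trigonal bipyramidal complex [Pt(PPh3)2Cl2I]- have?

6

Exhaustive case analysis gives 5 geometric isomers.
One of these lacks any improper symmetry element and so occurs as an enantiomeric pair, giving 5 + 1 = 6 stereoisomers in total.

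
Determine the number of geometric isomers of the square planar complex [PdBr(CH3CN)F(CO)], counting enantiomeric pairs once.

In a square planar complex each vertex has one trans partner and two cis neighbours.
Systematic placement gives 3 geometric isomers: (Br/CO trans, CH3CN/F trans); (Br/F trans, CH3CN/CO trans); (Br/CH3CN trans, CO/F trans).

3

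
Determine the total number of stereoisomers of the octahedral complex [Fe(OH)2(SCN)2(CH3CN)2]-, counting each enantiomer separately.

6

In an octahedral complex each vertex has one trans partner and four cis neighbours.
Systematic placement gives 5 geometric isomers: OH trans, SCN trans, CH3CN trans; OH cis, SCN cis, CH3CN trans; OH cis, SCN trans, CH3CN cis; OH cis, SCN cis, CH3CN cis (chiral); OH trans, SCN cis, CH3CN cis.
One of these lacks any improper symmetry element and so occurs as an enantiomeric pair, giving 5 + 1 = 6 stereoisomers in total.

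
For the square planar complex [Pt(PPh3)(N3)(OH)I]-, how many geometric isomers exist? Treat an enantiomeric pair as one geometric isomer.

3

A square has two trans pairs of vertices; adjacent vertices are cis.
Systematic placement gives 3 geometric isomers: (I/OH trans, N3/PPh3 trans); (I/PPh3 trans, N3/OH trans); (I/N3 trans, OH/PPh3 trans).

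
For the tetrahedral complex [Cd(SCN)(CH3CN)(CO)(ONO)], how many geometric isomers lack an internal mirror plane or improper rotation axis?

All four vertices of a tetrahedron are equivalent and mutually adjacent, so cis/trans isomerism cannot arise.
Only one geometric arrangement is possible; it has no improper symmetry element, so it exists as a pair of enantiomers (2 stereoisomers).

1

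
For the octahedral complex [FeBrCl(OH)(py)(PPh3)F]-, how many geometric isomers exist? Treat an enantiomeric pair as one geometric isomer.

The six octahedral sites form three mutually perpendicular trans pairs.
Placing the ligands in turn and identifying arrangements related by rotation or reflection leaves 15 distinct geometric isomers.

15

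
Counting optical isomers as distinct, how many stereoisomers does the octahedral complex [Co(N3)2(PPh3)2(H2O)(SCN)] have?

8

An octahedron has six vertices in three trans pairs; every non-trans pair is cis.
Systematic placement gives 6 geometric isomers: N3 cis, PPh3 cis (3 arrangements, 2 chiral); N3 cis, PPh3 trans; N3 trans, PPh3 cis; N3 trans, PPh3 trans.
Of these, 2 lack any improper symmetry element and so occur as enantiomeric pairs, giving 6 + 2 = 8 stereoisomers in total.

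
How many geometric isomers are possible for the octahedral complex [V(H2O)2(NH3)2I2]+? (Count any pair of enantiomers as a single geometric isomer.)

In an octahedral complex each vertex has one trans partner and four cis neighbours.
Systematic placement gives 5 geometric isomers: H2O trans, NH3 trans, I trans; H2O trans, NH3 cis, I cis; H2O cis, NH3 trans, I cis; H2O cis, NH3 cis, I cis (chiral); H2O cis, NH3 cis, I trans.

5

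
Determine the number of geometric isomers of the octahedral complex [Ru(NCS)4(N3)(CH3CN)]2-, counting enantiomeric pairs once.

2

An octahedron has six vertices in three trans pairs; every non-trans pair is cis.
The distinct arrangements are (2 in all): N3 and CH3CN mutually trans; N3 and CH3CN mutually cis.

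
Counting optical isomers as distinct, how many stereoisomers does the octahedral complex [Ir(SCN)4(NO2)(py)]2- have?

There are 2 geometric isomers: NO2 and py mutually cis; NO2 and py mutually trans.
Each arrangement has an internal mirror plane or centre of symmetry, so none is chiral.

2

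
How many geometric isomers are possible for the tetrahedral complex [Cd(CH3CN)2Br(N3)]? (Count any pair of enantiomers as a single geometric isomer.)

1

Only one geometric arrangement is possible.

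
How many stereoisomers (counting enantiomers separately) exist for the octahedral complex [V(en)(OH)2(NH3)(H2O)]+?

6

An octahedron has six vertices in three trans pairs; every non-trans pair is cis.
Each en is bidentate and must span two cis positions.
There are 4 geometric isomers: OH cis (3 arrangements, 2 chiral); OH trans.
Of these, 2 lack any improper symmetry element and so occur as enantiomeric pairs, giving 4 + 2 = 6 stereoisomers in total.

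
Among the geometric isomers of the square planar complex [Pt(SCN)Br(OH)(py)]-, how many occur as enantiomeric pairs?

A square has two trans pairs of vertices; adjacent vertices are cis.
Systematic placement gives 3 geometric isomers: (Br/SCN trans, OH/py trans); (Br/py trans, OH/SCN trans); (Br/OH trans, SCN/py trans).
Each arrangement has an internal mirror plane or centre of symmetry, so none is chiral.

0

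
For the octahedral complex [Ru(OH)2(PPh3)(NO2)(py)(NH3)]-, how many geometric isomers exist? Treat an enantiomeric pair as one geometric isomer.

9

An octahedron has six vertices in three trans pairs; every non-trans pair is cis.
Placing the ligands in turn and identifying arrangements related by rotation or reflection leaves 9 distinct geometric isomers.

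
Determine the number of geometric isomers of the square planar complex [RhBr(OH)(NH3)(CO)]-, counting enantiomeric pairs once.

Working through the distinct placements yields 3 geometric isomers: (Br/NH3 trans, CO/OH trans); (Br/OH trans, CO/NH3 trans); (Br/CO trans, NH3/OH trans).

3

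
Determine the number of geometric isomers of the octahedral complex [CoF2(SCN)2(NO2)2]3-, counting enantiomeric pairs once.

Systematic placement gives 5 geometric isomers: F trans, SCN trans, NO2 trans; F trans, SCN cis, NO2 cis; F cis, SCN trans, NO2 cis; F cis, SCN cis, NO2 cis (chiral); F cis, SCN cis, NO2 trans.

5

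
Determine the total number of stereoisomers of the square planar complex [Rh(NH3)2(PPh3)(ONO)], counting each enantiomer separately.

2

A square has two trans pairs of vertices; adjacent vertices are cis.
Systematic placement gives 2 geometric isomers: NH3 cis; NH3 trans.
Each arrangement has an internal mirror plane or centre of symmetry, so none is chiral.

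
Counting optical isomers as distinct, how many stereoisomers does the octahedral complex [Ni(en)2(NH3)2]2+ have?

3

The six octahedral sites form three mutually perpendicular trans pairs.
Each en is bidentate and must span two cis positions.
The distinct arrangements are (2 in all): NH3 trans; NH3 cis (chiral).
One of these lacks any improper symmetry element and so occurs as an enantiomeric pair, giving 2 + 1 = 3 stereoisomers in total.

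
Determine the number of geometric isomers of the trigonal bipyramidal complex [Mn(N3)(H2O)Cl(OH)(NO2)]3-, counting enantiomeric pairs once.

10

A trigonal bipyramid has two axial and three equatorial sites, which are chemically inequivalent.
Placing the ligands in turn and identifying arrangements related by rotation or reflection leaves 10 distinct geometric isomers.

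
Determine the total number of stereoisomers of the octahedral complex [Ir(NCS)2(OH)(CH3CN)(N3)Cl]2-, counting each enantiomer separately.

The six octahedral sites form three mutually perpendicular trans pairs.
Placing the ligands in turn and identifying arrangements related by rotation or reflection leaves 9 distinct geometric isomers.
Of these, 6 lack any improper symmetry element and so occur as enantiomeric pairs, giving 9 + 6 = 15 stereoisomers in total.

15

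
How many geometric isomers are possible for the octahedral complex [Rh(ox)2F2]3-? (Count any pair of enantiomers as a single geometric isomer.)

In an octahedral complex each vertex has one trans partner and four cis neighbours.
Each ox is bidentate and must span two cis positions.
The distinct arrangements are (2 in all): F trans; F cis (chiral).

2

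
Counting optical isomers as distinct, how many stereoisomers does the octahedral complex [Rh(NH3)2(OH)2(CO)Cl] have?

8

The six octahedral sites form three mutually perpendicular trans pairs.
Working through the distinct placements yields 6 geometric isomers: NH3 trans, OH trans; NH3 cis, OH cis (3 arrangements, 2 chiral); NH3 cis, OH trans; NH3 trans, OH cis.
Of these, 2 lack any improper symmetry element and so occur as enantiomeric pairs, giving 6 + 2 = 8 stereoisomers in total.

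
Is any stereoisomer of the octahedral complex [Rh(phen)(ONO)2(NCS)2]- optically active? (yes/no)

An octahedron has six vertices in three trans pairs; every non-trans pair is cis.
Each phen is bidentate and must span two cis positions.
There are 3 geometric isomers: ONO cis, NCS trans; ONO cis, NCS cis (chiral); ONO trans, NCS cis.
One of these lacks any improper symmetry element and so occurs as an enantiomeric pair, giving 3 + 1 = 4 stereoisomers in total.

yes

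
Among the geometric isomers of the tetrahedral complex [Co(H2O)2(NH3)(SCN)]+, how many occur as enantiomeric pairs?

0

In a tetrahedral complex all four positions are equivalent and every pair of ligands is adjacent — there is no cis/trans distinction.
Only one geometric arrangement is possible.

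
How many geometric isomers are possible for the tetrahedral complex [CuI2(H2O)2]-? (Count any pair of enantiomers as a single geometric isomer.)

1

All four vertices of a tetrahedron are equivalent and mutually adjacent, so cis/trans isomerism cannot arise.
Only one geometric arrangement is possible.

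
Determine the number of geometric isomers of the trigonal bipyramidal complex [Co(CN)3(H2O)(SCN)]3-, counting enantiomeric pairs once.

In a trigonal bipyramid the two axial positions differ from the three equatorial ones.
The distinct arrangements are (4 in all): H2O equatorial, SCN equatorial; H2O axial, SCN equatorial; H2O equatorial, SCN axial; H2O axial, SCN axial.

4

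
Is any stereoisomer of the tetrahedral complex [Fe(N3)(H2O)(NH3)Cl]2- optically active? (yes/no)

Only one geometric arrangement is possible; it has no improper symmetry element, so it exists as a pair of enantiomers (2 stereoisomers).

yes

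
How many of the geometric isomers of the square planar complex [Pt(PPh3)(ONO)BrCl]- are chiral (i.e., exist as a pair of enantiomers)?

A square has two trans pairs of vertices; adjacent vertices are cis.
There are 3 geometric isomers: (Br/ONO trans, Cl/PPh3 trans); (Br/PPh3 trans, Cl/ONO trans); (Br/Cl trans, ONO/PPh3 trans).
Each arrangement has an internal mirror plane or centre of symmetry, so none is chiral.

0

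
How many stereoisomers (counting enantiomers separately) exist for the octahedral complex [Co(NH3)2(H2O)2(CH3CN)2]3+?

An octahedron has six vertices in three trans pairs; every non-trans pair is cis.
Working through the distinct placements yields 5 geometric isomers: NH3 trans, H2O trans, CH3CN trans; NH3 cis, H2O cis, CH3CN trans; NH3 trans, H2O cis, CH3CN cis; NH3 cis, H2O cis, CH3CN cis (chiral); NH3 cis, H2O trans, CH3CN cis.
One of these lacks any improper symmetry element and so occurs as an enantiomeric pair, giving 5 + 1 = 6 stereoisomers in total.

6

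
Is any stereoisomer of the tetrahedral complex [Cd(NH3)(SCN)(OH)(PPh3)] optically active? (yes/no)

yes

In a tetrahedral complex all four positions are equivalent and every pair of ligands is adjacent — there is no cis/trans distinction.
Only one geometric arrangement is possible; it has no improper symmetry element, so it exists as a pair of enantiomers (2 stereoisomers).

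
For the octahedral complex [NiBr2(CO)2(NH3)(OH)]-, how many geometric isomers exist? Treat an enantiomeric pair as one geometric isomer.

An octahedron has six vertices in three trans pairs; every non-trans pair is cis.
Systematic placement gives 6 geometric isomers: Br trans, CO trans; Br trans, CO cis; Br cis, CO cis (3 arrangements, 2 chiral); Br cis, CO trans.

6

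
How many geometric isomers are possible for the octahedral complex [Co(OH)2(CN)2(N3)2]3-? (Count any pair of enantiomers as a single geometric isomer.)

5

An octahedron has six vertices in three trans pairs; every non-trans pair is cis.
The distinct arrangements are (5 in all): OH trans, CN trans, N3 trans; OH cis, CN trans, N3 cis; OH trans, CN cis, N3 cis; OH cis, CN cis, N3 cis (chiral); OH cis, CN cis, N3 trans.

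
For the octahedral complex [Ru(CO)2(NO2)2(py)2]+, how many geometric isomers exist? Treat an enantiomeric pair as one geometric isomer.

5

In an octahedral complex each vertex has one trans partner and four cis neighbours.
Systematic placement gives 5 geometric isomers: CO trans, NO2 trans, py trans; CO trans, NO2 cis, py cis; CO cis, NO2 cis, py trans; CO cis, NO2 cis, py cis (chiral); CO cis, NO2 trans, py cis.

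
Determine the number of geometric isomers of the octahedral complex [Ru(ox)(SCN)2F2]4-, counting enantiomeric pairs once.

The six octahedral sites form three mutually perpendicular trans pairs.
Each ox is bidentate and must span two cis positions.
There are 3 geometric isomers: SCN cis, F trans; SCN cis, F cis (chiral); SCN trans, F cis.

3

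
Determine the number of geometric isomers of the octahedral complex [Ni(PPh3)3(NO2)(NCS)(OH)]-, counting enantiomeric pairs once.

The distinct arrangements are (4 in all): PPh3 mer (3 arrangements); PPh3 fac (chiral).

4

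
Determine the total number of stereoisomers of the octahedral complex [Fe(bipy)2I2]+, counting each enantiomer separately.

3

Each bipy is bidentate and must span two cis positions.
The distinct arrangements are (2 in all): I trans; I cis (chiral).
One of these lacks any improper symmetry element and so occurs as an enantiomeric pair, giving 2 + 1 = 3 stereoisomers in total.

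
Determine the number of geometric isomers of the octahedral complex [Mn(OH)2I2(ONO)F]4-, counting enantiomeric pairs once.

In an octahedral complex each vertex has one trans partner and four cis neighbours.
Systematic placement gives 6 geometric isomers: OH cis, I cis (3 arrangements, 2 chiral); OH trans, I cis; OH cis, I trans; OH trans, I trans.

6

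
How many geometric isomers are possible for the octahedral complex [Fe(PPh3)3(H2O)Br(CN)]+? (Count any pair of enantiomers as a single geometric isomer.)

The six octahedral sites form three mutually perpendicular trans pairs.
There are 4 geometric isomers: PPh3 mer (3 arrangements); PPh3 fac (chiral).

4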